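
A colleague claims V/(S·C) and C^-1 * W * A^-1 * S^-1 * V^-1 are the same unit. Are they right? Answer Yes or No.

Left side:
  S = kg⁻¹·m⁻²·s³·A².
  So S⁻¹ = kg·m²·s⁻³·A⁻².
  V = kg·m²·s⁻³·A⁻¹.
  C = s·A.
  So C⁻¹ = s⁻¹·A⁻¹.
  Combining: S⁻¹·V·C⁻¹ = (kg·m²·s⁻³·A⁻²) · (kg·m²·s⁻³·A⁻¹) · (s⁻¹·A⁻¹) = kg²·m⁴·s⁻⁷·A⁻⁴.
Right side:
  C = A·s = s·A (charge = current × time).
  So C⁻¹ = s⁻¹·A⁻¹.
  W = J/s (power = energy per time),
      = kg·m²·s⁻³.
  S = 1/Ω (conductance is reciprocal resistance),
      = kg⁻¹·m⁻²·s³·A².
  So S⁻¹ = kg·m²·s⁻³·A⁻².
  V = W/A (potential = power per current),
      = kg·m²·s⁻³·A⁻¹.
  So V⁻¹ = kg⁻¹·m⁻²·s³·A.
  Combining: C⁻¹·W·A⁻¹·S⁻¹·V⁻¹ = (s⁻¹·A⁻¹) · (kg·m²·s⁻³) · A⁻¹ · (kg·m²·s⁻³·A⁻²) · (kg⁻¹·m⁻²·s³·A) = kg·m²·s⁻⁴·A⁻³.
Left is kg²·m⁴·s⁻⁷·A⁻⁴; right is kg·m²·s⁻⁴·A⁻³ — different.

No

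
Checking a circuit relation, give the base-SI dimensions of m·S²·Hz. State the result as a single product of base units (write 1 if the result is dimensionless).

S = kg⁻¹·m⁻²·s³·A².
So S² = kg⁻²·m⁻⁴·s⁶·A⁴.
Hz = s⁻¹.
Combining: m·S²·Hz = m · (kg⁻²·m⁻⁴·s⁶·A⁴) · s⁻¹ = kg⁻²·m⁻³·s⁵·A⁴.

kg⁻²·m⁻³·s⁵·A⁴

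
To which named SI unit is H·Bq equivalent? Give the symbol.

H = kg·m²·s⁻²·A⁻².
Bq = s⁻¹.
Combining: H·Bq = (kg·m²·s⁻²·A⁻²) · s⁻¹ = kg·m²·s⁻³·A⁻².
kg·m²·s⁻³·A⁻² is the base-SI form of the ohm.

Ω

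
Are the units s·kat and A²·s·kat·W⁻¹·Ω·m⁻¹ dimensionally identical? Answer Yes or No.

No

Left side:
  kat = mol/s = s⁻¹·mol (catalytic activity).
  Combining: s·kat = s · (s⁻¹·mol) = mol.
Right side:
  kat = mol/s = s⁻¹·mol (catalytic activity).
  W = J/s (power = energy per time),
      = kg·m²·s⁻³.
  So W⁻¹ = kg⁻¹·m⁻²·s³.
  Ω = V/A (resistance = voltage per current),
      = kg·m²·s⁻³·A⁻².
  Combining: A²·s·kat·W⁻¹·Ω·m⁻¹ = A² · s · (s⁻¹·mol) · (kg⁻¹·m⁻²·s³) · (kg·m²·s⁻³·A⁻²) · m⁻¹ = m⁻¹·mol.
Left is mol; right is m⁻¹·mol — different.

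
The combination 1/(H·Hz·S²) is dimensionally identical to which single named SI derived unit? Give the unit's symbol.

H = Wb/A (inductance = flux per current),
    = kg·m²·s⁻²·A⁻².
So H⁻¹ = kg⁻¹·m⁻²·s²·A².
Hz = 1/s = s⁻¹ (frequency is cycles per second).
So Hz⁻¹ = s.
S = 1/Ω (conductance is reciprocal resistance),
    = kg⁻¹·m⁻²·s³·A².
So S⁻² = kg²·m⁴·s⁻⁶·A⁻⁴.
Combining: H⁻¹·Hz⁻¹·S⁻² = (kg⁻¹·m⁻²·s²·A²) · s · (kg²·m⁴·s⁻⁶·A⁻⁴) = kg·m²·s⁻³·A⁻².
kg·m²·s⁻³·A⁻² is the base-SI form of the ohm.

Ω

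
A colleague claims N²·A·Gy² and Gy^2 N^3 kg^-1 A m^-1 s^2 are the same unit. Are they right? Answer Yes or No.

Left side:
  N = kg·m·s⁻².
  So N² = kg²·m²·s⁻⁴.
  Gy = m²·s⁻².
  So Gy² = m⁴·s⁻⁴.
  Combining: N²·A·Gy² = (kg²·m²·s⁻⁴) · A · (m⁴·s⁻⁴) = kg²·m⁶·s⁻⁸·A.
Right side:
  Gy = J/kg (absorbed dose = energy per mass),
      = m²·s⁻².
  So Gy² = m⁴·s⁻⁴.
  N = kg·m/s² = kg·m·s⁻² (force = mass × acceleration).
  So N³ = kg³·m³·s⁻⁶.
  Combining: Gy²·N³·kg⁻¹·A·m⁻¹·s² = (m⁴·s⁻⁴) · (kg³·m³·s⁻⁶) · kg⁻¹ · A · m⁻¹ · s² = kg²·m⁶·s⁻⁸·A.
Both reduce to kg²·m⁶·s⁻⁸·A.

Yes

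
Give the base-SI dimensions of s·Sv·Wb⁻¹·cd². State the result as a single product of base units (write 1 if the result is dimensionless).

kg⁻¹·s·A·cd²

Sv = m²·s⁻².
Wb = kg·m²·s⁻²·A⁻¹.
So Wb⁻¹ = kg⁻¹·m⁻²·s²·A.
Combining: s·Sv·Wb⁻¹·cd² = s · (m²·s⁻²) · (kg⁻¹·m⁻²·s²·A) · cd² = kg⁻¹·s·A·cd².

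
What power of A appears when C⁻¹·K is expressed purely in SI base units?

C = A·s = s·A (charge = current × time).
So C⁻¹ = s⁻¹·A⁻¹.
Combining: C⁻¹·K = (s⁻¹·A⁻¹) · K = s⁻¹·A⁻¹·K.
The exponent of A is -1.

-1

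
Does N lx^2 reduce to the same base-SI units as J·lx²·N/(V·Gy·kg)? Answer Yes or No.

Left side:
  N = kg·m/s² = kg·m·s⁻² (force = mass × acceleration).
  lx = lm/m² (illuminance = luminous flux per area),
      = m⁻²·cd.
  So lx² = m⁻⁴·cd².
  Combining: N·lx² = (kg·m·s⁻²) · (m⁻⁴·cd²) = kg·m⁻³·s⁻²·cd².
Right side:
  V = kg·m²·s⁻³·A⁻¹.
  So V⁻¹ = kg⁻¹·m⁻²·s³·A.
  Gy = m²·s⁻².
  So Gy⁻¹ = m⁻²·s².
  J = kg·m²·s⁻².
  lx = m⁻²·cd.
  So lx² = m⁻⁴·cd².
  N = kg·m·s⁻².
  Combining: V⁻¹·Gy⁻¹·J·lx²·N·kg⁻¹ = (kg⁻¹·m⁻²·s³·A) · (m⁻²·s²) · (kg·m²·s⁻²) · (m⁻⁴·cd²) · (kg·m·s⁻²) · kg⁻¹ = m⁻⁵·s·A·cd².
Left is kg·m⁻³·s⁻²·cd²; right is m⁻⁵·s·A·cd² — different.

No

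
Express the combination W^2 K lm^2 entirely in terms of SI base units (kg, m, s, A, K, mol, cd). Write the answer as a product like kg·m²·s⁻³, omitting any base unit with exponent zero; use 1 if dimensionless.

kg²·m⁴·s⁻⁶·K·cd²

W = kg·m²·s⁻³.
So W² = kg²·m⁴·s⁻⁶.
lm = cd.
So lm² = cd².
Combining: W²·K·lm² = (kg²·m⁴·s⁻⁶) · K · cd² = kg²·m⁴·s⁻⁶·K·cd².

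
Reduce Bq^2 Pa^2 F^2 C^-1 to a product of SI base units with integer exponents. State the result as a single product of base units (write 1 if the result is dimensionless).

Bq = 1/s = s⁻¹ (activity is decays per second).
So Bq² = s⁻².
Pa = N/m² (pressure = force per area),
    = kg·m⁻¹·s⁻².
So Pa² = kg²·m⁻²·s⁻⁴.
F = C/V (capacitance = charge per voltage),
    = A·s/(kg·m²·s⁻³·A⁻¹) (substituting C and V),
    = kg⁻¹·m⁻²·s⁴·A².
So F² = kg⁻²·m⁻⁴·s⁸·A⁴.
C = A·s = s·A (charge = current × time).
So C⁻¹ = s⁻¹·A⁻¹.
Combining: Bq²·Pa²·F²·C⁻¹ = s⁻² · (kg²·m⁻²·s⁻⁴) · (kg⁻²·m⁻⁴·s⁸·A⁴) · (s⁻¹·A⁻¹) = m⁻⁶·s·A³.

m⁻⁶·s·A³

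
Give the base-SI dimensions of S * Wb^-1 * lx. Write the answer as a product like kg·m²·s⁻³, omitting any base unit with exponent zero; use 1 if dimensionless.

S = 1/Ω (conductance is reciprocal resistance),
    = kg⁻¹·m⁻²·s³·A².
Wb = V·s (flux: a volt is a weber per second),
    = kg·m²·s⁻²·A⁻¹.
So Wb⁻¹ = kg⁻¹·m⁻²·s²·A.
lx = lm/m² (illuminance = luminous flux per area),
    = m⁻²·cd.
Combining: S·Wb⁻¹·lx = (kg⁻¹·m⁻²·s³·A²) · (kg⁻¹·m⁻²·s²·A) · (m⁻²·cd) = kg⁻²·m⁻⁶·s⁵·A³·cd.

kg⁻²·m⁻⁶·s⁵·A³·cd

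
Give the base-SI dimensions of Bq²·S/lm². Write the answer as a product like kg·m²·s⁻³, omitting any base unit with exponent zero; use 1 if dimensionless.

lm = cd·sr = cd (luminous flux; sr is dimensionless).
So lm⁻² = cd⁻².
Bq = 1/s = s⁻¹ (activity is decays per second).
So Bq² = s⁻².
S = 1/Ω (conductance is reciprocal resistance),
    = kg⁻¹·m⁻²·s³·A².
Combining: lm⁻²·Bq²·S = cd⁻² · s⁻² · (kg⁻¹·m⁻²·s³·A²) = kg⁻¹·m⁻²·s·A²·cd⁻².

kg⁻¹·m⁻²·s·A²·cd⁻²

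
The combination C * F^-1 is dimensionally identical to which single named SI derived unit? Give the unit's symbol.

C = A·s = s·A (charge = current × time).
F = C/V (capacitance = charge per voltage),
    = A·s/(kg·m²·s⁻³·A⁻¹) (substituting C and V),
    = kg⁻¹·m⁻²·s⁴·A².
So F⁻¹ = kg·m²·s⁻⁴·A⁻².
Combining: C·F⁻¹ = (s·A) · (kg·m²·s⁻⁴·A⁻²) = kg·m²·s⁻³·A⁻¹.
kg·m²·s⁻³·A⁻¹ is the base-SI form of the volt.

V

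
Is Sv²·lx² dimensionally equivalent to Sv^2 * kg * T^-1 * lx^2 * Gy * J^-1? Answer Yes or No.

Left side:
  Sv = J/kg (equivalent dose = energy per mass),
      = m²·s⁻².
  So Sv² = m⁴·s⁻⁴.
  lx = lm/m² (illuminance = luminous flux per area),
      = m⁻²·cd.
  So lx² = m⁻⁴·cd².
  Combining: Sv²·lx² = (m⁴·s⁻⁴) · (m⁻⁴·cd²) = s⁻⁴·cd².
Right side:
  Sv = J/kg (equivalent dose = energy per mass),
      = m²·s⁻².
  So Sv² = m⁴·s⁻⁴.
  T = Wb/m² (flux density = flux per area),
      = kg·s⁻²·A⁻¹.
  So T⁻¹ = kg⁻¹·s²·A.
  lx = lm/m² (illuminance = luminous flux per area),
      = m⁻²·cd.
  So lx² = m⁻⁴·cd².
  Gy = J/kg (absorbed dose = energy per mass),
      = m²·s⁻².
  J = N·m (work = force × distance),
      = kg·m²·s⁻².
  So J⁻¹ = kg⁻¹·m⁻²·s².
  Combining: Sv²·kg·T⁻¹·lx²·Gy·J⁻¹ = (m⁴·s⁻⁴) · kg · (kg⁻¹·s²·A) · (m⁻⁴·cd²) · (m²·s⁻²) · (kg⁻¹·m⁻²·s²) = kg⁻¹·s⁻²·A·cd².
Left is s⁻⁴·cd²; right is kg⁻¹·s⁻²·A·cd² — different.

No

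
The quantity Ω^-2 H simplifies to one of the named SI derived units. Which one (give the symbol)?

F

Ω = kg·m²·s⁻³·A⁻².
So Ω⁻² = kg⁻²·m⁻⁴·s⁶·A⁴.
H = kg·m²·s⁻²·A⁻².
Combining: Ω⁻²·H = (kg⁻²·m⁻⁴·s⁶·A⁴) · (kg·m²·s⁻²·A⁻²) = kg⁻¹·m⁻²·s⁴·A².
kg⁻¹·m⁻²·s⁴·A² is the base-SI form of the farad.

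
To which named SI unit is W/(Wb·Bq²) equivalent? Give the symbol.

Wb = V·s (flux: a volt is a weber per second),
    = kg·m²·s⁻²·A⁻¹.
So Wb⁻¹ = kg⁻¹·m⁻²·s²·A.
W = J/s (power = energy per time),
    = kg·m²·s⁻³.
Bq = 1/s = s⁻¹ (activity is decays per second).
So Bq⁻² = s².
Combining: Wb⁻¹·W·Bq⁻² = (kg⁻¹·m⁻²·s²·A) · (kg·m²·s⁻³) · s² = s·A.
s·A is the base-SI form of the coulomb.

C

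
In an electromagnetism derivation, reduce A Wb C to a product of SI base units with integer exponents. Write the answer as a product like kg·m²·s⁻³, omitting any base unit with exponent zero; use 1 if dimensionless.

kg·m²·s⁻¹·A

Wb = V·s (flux: a volt is a weber per second),
    = kg·m²·s⁻²·A⁻¹.
C = A·s = s·A (charge = current × time).
Combining: A·Wb·C = A · (kg·m²·s⁻²·A⁻¹) · (s·A) = kg·m²·s⁻¹·A.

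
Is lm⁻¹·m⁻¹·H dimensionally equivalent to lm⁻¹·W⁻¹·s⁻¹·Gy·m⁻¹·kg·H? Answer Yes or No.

Left side:
  lm = cd·sr = cd (luminous flux; sr is dimensionless).
  So lm⁻¹ = cd⁻¹.
  H = Wb/A (inductance = flux per current),
      = kg·m²·s⁻²·A⁻².
  Combining: lm⁻¹·m⁻¹·H = cd⁻¹ · m⁻¹ · (kg·m²·s⁻²·A⁻²) = kg·m·s⁻²·A⁻²·cd⁻¹.
Right side:
  lm = cd.
  So lm⁻¹ = cd⁻¹.
  W = kg·m²·s⁻³.
  So W⁻¹ = kg⁻¹·m⁻²·s³.
  Gy = m²·s⁻².
  H = kg·m²·s⁻²·A⁻².
  Combining: lm⁻¹·W⁻¹·s⁻¹·Gy·m⁻¹·kg·H = cd⁻¹ · (kg⁻¹·m⁻²·s³) · s⁻¹ · (m²·s⁻²) · m⁻¹ · kg · (kg·m²·s⁻²·A⁻²) = kg·m·s⁻²·A⁻²·cd⁻¹.
Both reduce to kg·m·s⁻²·A⁻²·cd⁻¹.

Yes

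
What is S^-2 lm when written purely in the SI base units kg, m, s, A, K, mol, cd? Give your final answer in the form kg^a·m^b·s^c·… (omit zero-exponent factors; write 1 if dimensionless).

S = kg⁻¹·m⁻²·s³·A².
So S⁻² = kg²·m⁴·s⁻⁶·A⁻⁴.
lm = cd.
Combining: S⁻²·lm = (kg²·m⁴·s⁻⁶·A⁻⁴) · cd = kg²·m⁴·s⁻⁶·A⁻⁴·cd.

kg²·m⁴·s⁻⁶·A⁻⁴·cd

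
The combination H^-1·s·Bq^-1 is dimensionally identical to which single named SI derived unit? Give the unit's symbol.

H = Wb/A (inductance = flux per current),
    = kg·m²·s⁻²·A⁻².
So H⁻¹ = kg⁻¹·m⁻²·s²·A².
Bq = 1/s = s⁻¹ (activity is decays per second).
So Bq⁻¹ = s.
Combining: H⁻¹·s·Bq⁻¹ = (kg⁻¹·m⁻²·s²·A²) · s · s = kg⁻¹·m⁻²·s⁴·A².
kg⁻¹·m⁻²·s⁴·A² is the base-SI form of the farad.

F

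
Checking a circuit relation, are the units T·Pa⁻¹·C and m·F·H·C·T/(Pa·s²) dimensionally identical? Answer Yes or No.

No

Left side:
  T = Wb/m² (flux density = flux per area),
      = kg·s⁻²·A⁻¹.
  Pa = N/m² (pressure = force per area),
      = kg·m⁻¹·s⁻².
  So Pa⁻¹ = kg⁻¹·m·s².
  C = A·s = s·A (charge = current × time).
  Combining: T·Pa⁻¹·C = (kg·s⁻²·A⁻¹) · (kg⁻¹·m·s²) · (s·A) = m·s.
Right side:
  F = C/V (capacitance = charge per voltage),
      = A·s/(kg·m²·s⁻³·A⁻¹) (substituting C and V),
      = kg⁻¹·m⁻²·s⁴·A².
  Pa = N/m² (pressure = force per area),
      = kg·m⁻¹·s⁻².
  So Pa⁻¹ = kg⁻¹·m·s².
  H = Wb/A (inductance = flux per current),
      = kg·m²·s⁻²·A⁻².
  C = A·s = s·A (charge = current × time).
  T = Wb/m² (flux density = flux per area),
      = kg·s⁻²·A⁻¹.
  Combining: m·F·Pa⁻¹·H·C·T·s⁻² = m · (kg⁻¹·m⁻²·s⁴·A²) · (kg⁻¹·m·s²) · (kg·m²·s⁻²·A⁻²) · (s·A) · (kg·s⁻²·A⁻¹) · s⁻² = m²·s.
Left is m·s; right is m²·s — different.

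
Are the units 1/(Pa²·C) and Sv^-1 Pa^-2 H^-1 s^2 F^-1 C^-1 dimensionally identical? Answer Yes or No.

No

Left side:
  Pa = N/m² (pressure = force per area),
      = kg·m⁻¹·s⁻².
  So Pa⁻² = kg⁻²·m²·s⁴.
  C = A·s = s·A (charge = current × time).
  So C⁻¹ = s⁻¹·A⁻¹.
  Combining: Pa⁻²·C⁻¹ = (kg⁻²·m²·s⁴) · (s⁻¹·A⁻¹) = kg⁻²·m²·s³·A⁻¹.
Right side:
  Sv = m²·s⁻².
  So Sv⁻¹ = m⁻²·s².
  Pa = kg·m⁻¹·s⁻².
  So Pa⁻² = kg⁻²·m²·s⁴.
  H = kg·m²·s⁻²·A⁻².
  So H⁻¹ = kg⁻¹·m⁻²·s²·A².
  F = kg⁻¹·m⁻²·s⁴·A².
  So F⁻¹ = kg·m²·s⁻⁴·A⁻².
  C = s·A.
  So C⁻¹ = s⁻¹·A⁻¹.
  Combining: Sv⁻¹·Pa⁻²·H⁻¹·s²·F⁻¹·C⁻¹ = (m⁻²·s²) · (kg⁻²·m²·s⁴) · (kg⁻¹·m⁻²·s²·A²) · s² · (kg·m²·s⁻⁴·A⁻²) · (s⁻¹·A⁻¹) = kg⁻²·s⁵·A⁻¹.
Left is kg⁻²·m²·s³·A⁻¹; right is kg⁻²·s⁵·A⁻¹ — different.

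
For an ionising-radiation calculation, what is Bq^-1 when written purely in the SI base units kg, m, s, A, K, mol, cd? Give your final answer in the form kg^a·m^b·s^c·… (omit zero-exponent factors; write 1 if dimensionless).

s

Bq = s⁻¹.
So Bq⁻¹ = s.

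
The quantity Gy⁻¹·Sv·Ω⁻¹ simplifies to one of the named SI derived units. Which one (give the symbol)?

S

Gy = J/kg (absorbed dose = energy per mass),
    = m²·s⁻².
So Gy⁻¹ = m⁻²·s².
Sv = J/kg (equivalent dose = energy per mass),
    = m²·s⁻².
Ω = V/A (resistance = voltage per current),
    = kg·m²·s⁻³·A⁻².
So Ω⁻¹ = kg⁻¹·m⁻²·s³·A².
Combining: Gy⁻¹·Sv·Ω⁻¹ = (m⁻²·s²) · (m²·s⁻²) · (kg⁻¹·m⁻²·s³·A²) = kg⁻¹·m⁻²·s³·A².
kg⁻¹·m⁻²·s³·A² is the base-SI form of the siemens.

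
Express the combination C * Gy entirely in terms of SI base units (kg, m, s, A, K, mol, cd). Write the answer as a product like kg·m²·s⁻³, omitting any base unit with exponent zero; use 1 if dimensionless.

m²·s⁻¹·A

C = A·s = s·A (charge = current × time).
Gy = J/kg (absorbed dose = energy per mass),
    = m²·s⁻².
Combining: C·Gy = (s·A) · (m²·s⁻²) = m²·s⁻¹·A.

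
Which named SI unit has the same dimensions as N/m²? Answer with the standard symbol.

N = kg·m·s⁻².
Combining: m⁻²·N = m⁻² · (kg·m·s⁻²) = kg·m⁻¹·s⁻².
kg·m⁻¹·s⁻² is the base-SI form of the pascal.

Pa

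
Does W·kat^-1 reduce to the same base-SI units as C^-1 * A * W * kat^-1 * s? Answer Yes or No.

Left side:
  W = J/s (power = energy per time),
      = kg·m²·s⁻³.
  kat = mol/s = s⁻¹·mol (catalytic activity).
  So kat⁻¹ = s·mol⁻¹.
  Combining: W·kat⁻¹ = (kg·m²·s⁻³) · (s·mol⁻¹) = kg·m²·s⁻²·mol⁻¹.
Right side:
  C = A·s = s·A (charge = current × time).
  So C⁻¹ = s⁻¹·A⁻¹.
  W = J/s (power = energy per time),
      = kg·m²·s⁻³.
  kat = mol/s = s⁻¹·mol (catalytic activity).
  So kat⁻¹ = s·mol⁻¹.
  Combining: C⁻¹·A·W·kat⁻¹·s = (s⁻¹·A⁻¹) · A · (kg·m²·s⁻³) · (s·mol⁻¹) · s = kg·m²·s⁻²·mol⁻¹.
Both reduce to kg·m²·s⁻²·mol⁻¹.

Yes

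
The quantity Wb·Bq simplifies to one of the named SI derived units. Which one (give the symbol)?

Wb = V·s (flux: a volt is a weber per second),
    = kg·m²·s⁻²·A⁻¹.
Bq = 1/s = s⁻¹ (activity is decays per second).
Combining: Wb·Bq = (kg·m²·s⁻²·A⁻¹) · s⁻¹ = kg·m²·s⁻³·A⁻¹.
kg·m²·s⁻³·A⁻¹ is the base-SI form of the volt.

V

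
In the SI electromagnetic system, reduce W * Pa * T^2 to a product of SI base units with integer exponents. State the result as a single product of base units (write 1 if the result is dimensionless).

W = J/s (power = energy per time),
    = kg·m²·s⁻³.
Pa = N/m² (pressure = force per area),
    = kg·m⁻¹·s⁻².
T = Wb/m² (flux density = flux per area),
    = kg·s⁻²·A⁻¹.
So T² = kg²·s⁻⁴·A⁻².
Combining: W·Pa·T² = (kg·m²·s⁻³) · (kg·m⁻¹·s⁻²) · (kg²·s⁻⁴·A⁻²) = kg⁴·m·s⁻⁹·A⁻².

kg⁴·m·s⁻⁹·A⁻²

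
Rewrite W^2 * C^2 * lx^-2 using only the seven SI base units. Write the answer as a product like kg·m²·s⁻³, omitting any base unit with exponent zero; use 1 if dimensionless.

W = J/s (power = energy per time),
    = kg·m²·s⁻³.
So W² = kg²·m⁴·s⁻⁶.
C = A·s = s·A (charge = current × time).
So C² = s²·A².
lx = lm/m² (illuminance = luminous flux per area),
    = m⁻²·cd.
So lx⁻² = m⁴·cd⁻².
Combining: W²·C²·lx⁻² = (kg²·m⁴·s⁻⁶) · (s²·A²) · (m⁴·cd⁻²) = kg²·m⁸·s⁻⁴·A²·cd⁻².

kg²·m⁸·s⁻⁴·A²·cd⁻²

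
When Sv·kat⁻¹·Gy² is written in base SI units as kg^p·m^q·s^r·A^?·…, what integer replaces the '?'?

0

Sv = J/kg (equivalent dose = energy per mass),
    = m²·s⁻².
kat = mol/s = s⁻¹·mol (catalytic activity).
So kat⁻¹ = s·mol⁻¹.
Gy = J/kg (absorbed dose = energy per mass),
    = m²·s⁻².
So Gy² = m⁴·s⁻⁴.
Combining: Sv·kat⁻¹·Gy² = (m²·s⁻²) · (s·mol⁻¹) · (m⁴·s⁻⁴) = m⁶·s⁻⁵·mol⁻¹.
The exponent of A is 0.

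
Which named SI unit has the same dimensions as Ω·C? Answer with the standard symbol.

Wb

Ω = V/A (resistance = voltage per current),
    = kg·m²·s⁻³·A⁻².
C = A·s = s·A (charge = current × time).
Combining: Ω·C = (kg·m²·s⁻³·A⁻²) · (s·A) = kg·m²·s⁻²·A⁻¹.
kg·m²·s⁻²·A⁻¹ is the base-SI form of the weber.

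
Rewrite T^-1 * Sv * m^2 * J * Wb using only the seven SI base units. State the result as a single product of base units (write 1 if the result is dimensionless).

T = Wb/m² (flux density = flux per area),
    = kg·s⁻²·A⁻¹.
So T⁻¹ = kg⁻¹·s²·A.
Sv = J/kg (equivalent dose = energy per mass),
    = m²·s⁻².
J = N·m (work = force × distance),
    = kg·m²·s⁻².
Wb = V·s (flux: a volt is a weber per second),
    = kg·m²·s⁻²·A⁻¹.
Combining: T⁻¹·Sv·m²·J·Wb = (kg⁻¹·s²·A) · (m²·s⁻²) · m² · (kg·m²·s⁻²) · (kg·m²·s⁻²·A⁻¹) = kg·m⁸·s⁻⁴.

kg·m⁸·s⁻⁴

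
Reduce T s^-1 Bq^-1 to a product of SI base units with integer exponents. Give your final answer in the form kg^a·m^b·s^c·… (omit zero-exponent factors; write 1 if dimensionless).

T = kg·s⁻²·A⁻¹.
Bq = s⁻¹.
So Bq⁻¹ = s.
Combining: T·s⁻¹·Bq⁻¹ = (kg·s⁻²·A⁻¹) · s⁻¹ · s = kg·s⁻²·A⁻¹.

kg·s⁻²·A⁻¹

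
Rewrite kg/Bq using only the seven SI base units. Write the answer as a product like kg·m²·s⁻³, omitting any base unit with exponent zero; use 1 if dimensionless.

Bq = 1/s = s⁻¹ (activity is decays per second).
So Bq⁻¹ = s.
Combining: kg·Bq⁻¹ = kg · s = kg·s.

kg·s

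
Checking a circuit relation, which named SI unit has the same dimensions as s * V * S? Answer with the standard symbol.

C

V = kg·m²·s⁻³·A⁻¹.
S = kg⁻¹·m⁻²·s³·A².
Combining: s·V·S = s · (kg·m²·s⁻³·A⁻¹) · (kg⁻¹·m⁻²·s³·A²) = s·A.
s·A is the base-SI form of the coulomb.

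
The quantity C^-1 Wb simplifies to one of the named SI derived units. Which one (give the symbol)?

C = s·A.
So C⁻¹ = s⁻¹·A⁻¹.
Wb = kg·m²·s⁻²·A⁻¹.
Combining: C⁻¹·Wb = (s⁻¹·A⁻¹) · (kg·m²·s⁻²·A⁻¹) = kg·m²·s⁻³·A⁻².
kg·m²·s⁻³·A⁻² is the base-SI form of the ohm.

Ω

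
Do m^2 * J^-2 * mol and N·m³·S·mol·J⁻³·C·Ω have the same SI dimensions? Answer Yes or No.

Left side:
  J = kg·m²·s⁻².
  So J⁻² = kg⁻²·m⁻⁴·s⁴.
  Combining: m²·J⁻²·mol = m² · (kg⁻²·m⁻⁴·s⁴) · mol = kg⁻²·m⁻²·s⁴·mol.
Right side:
  N = kg·m/s² = kg·m·s⁻² (force = mass × acceleration).
  S = 1/Ω (conductance is reciprocal resistance),
      = kg⁻¹·m⁻²·s³·A².
  J = N·m (work = force × distance),
      = kg·m²·s⁻².
  So J⁻³ = kg⁻³·m⁻⁶·s⁶.
  C = A·s = s·A (charge = current × time).
  Ω = V/A (resistance = voltage per current),
      = kg·m²·s⁻³·A⁻².
  Combining: N·m³·S·mol·J⁻³·C·Ω = (kg·m·s⁻²) · m³ · (kg⁻¹·m⁻²·s³·A²) · mol · (kg⁻³·m⁻⁶·s⁶) · (s·A) · (kg·m²·s⁻³·A⁻²) = kg⁻²·m⁻²·s⁵·A·mol.
Left is kg⁻²·m⁻²·s⁴·mol; right is kg⁻²·m⁻²·s⁵·A·mol — different.

No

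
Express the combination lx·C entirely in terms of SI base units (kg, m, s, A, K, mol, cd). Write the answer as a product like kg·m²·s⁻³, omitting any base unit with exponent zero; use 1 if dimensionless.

lx = lm/m² (illuminance = luminous flux per area),
    = m⁻²·cd.
C = A·s = s·A (charge = current × time).
Combining: lx·C = (m⁻²·cd) · (s·A) = m⁻²·s·A·cd.

m⁻²·s·A·cd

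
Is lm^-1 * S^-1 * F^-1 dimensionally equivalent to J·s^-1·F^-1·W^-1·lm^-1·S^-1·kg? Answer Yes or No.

No

Left side:
  lm = cd·sr = cd (luminous flux; sr is dimensionless).
  So lm⁻¹ = cd⁻¹.
  S = 1/Ω (conductance is reciprocal resistance),
      = kg⁻¹·m⁻²·s³·A².
  So S⁻¹ = kg·m²·s⁻³·A⁻².
  F = C/V (capacitance = charge per voltage),
      = A·s/(kg·m²·s⁻³·A⁻¹) (substituting C and V),
      = kg⁻¹·m⁻²·s⁴·A².
  So F⁻¹ = kg·m²·s⁻⁴·A⁻².
  Combining: lm⁻¹·S⁻¹·F⁻¹ = cd⁻¹ · (kg·m²·s⁻³·A⁻²) · (kg·m²·s⁻⁴·A⁻²) = kg²·m⁴·s⁻⁷·A⁻⁴·cd⁻¹.
Right side:
  J = N·m (work = force × distance),
      = kg·m²·s⁻².
  F = C/V (capacitance = charge per voltage),
      = A·s/(kg·m²·s⁻³·A⁻¹) (substituting C and V),
      = kg⁻¹·m⁻²·s⁴·A².
  So F⁻¹ = kg·m²·s⁻⁴·A⁻².
  W = J/s (power = energy per time),
      = kg·m²·s⁻³.
  So W⁻¹ = kg⁻¹·m⁻²·s³.
  lm = cd·sr = cd (luminous flux; sr is dimensionless).
  So lm⁻¹ = cd⁻¹.
  S = 1/Ω (conductance is reciprocal resistance),
      = kg⁻¹·m⁻²·s³·A².
  So S⁻¹ = kg·m²·s⁻³·A⁻².
  Combining: J·s⁻¹·F⁻¹·W⁻¹·lm⁻¹·S⁻¹·kg = (kg·m²·s⁻²) · s⁻¹ · (kg·m²·s⁻⁴·A⁻²) · (kg⁻¹·m⁻²·s³) · cd⁻¹ · (kg·m²·s⁻³·A⁻²) · kg = kg³·m⁴·s⁻⁷·A⁻⁴·cd⁻¹.
Left is kg²·m⁴·s⁻⁷·A⁻⁴·cd⁻¹; right is kg³·m⁴·s⁻⁷·A⁻⁴·cd⁻¹ — different.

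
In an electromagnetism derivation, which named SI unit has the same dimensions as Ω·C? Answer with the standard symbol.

Ω = kg·m²·s⁻³·A⁻².
C = s·A.
Combining: Ω·C = (kg·m²·s⁻³·A⁻²) · (s·A) = kg·m²·s⁻²·A⁻¹.
kg·m²·s⁻²·A⁻¹ is the base-SI form of the weber.

Wb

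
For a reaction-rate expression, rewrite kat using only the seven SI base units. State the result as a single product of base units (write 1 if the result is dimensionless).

s⁻¹·mol

kat = s⁻¹·mol.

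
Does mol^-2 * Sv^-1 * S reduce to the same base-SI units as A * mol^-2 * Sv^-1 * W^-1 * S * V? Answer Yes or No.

Yes

Left side:
  Sv = J/kg (equivalent dose = energy per mass),
      = m²·s⁻².
  So Sv⁻¹ = m⁻²·s².
  S = 1/Ω (conductance is reciprocal resistance),
      = kg⁻¹·m⁻²·s³·A².
  Combining: mol⁻²·Sv⁻¹·S = mol⁻² · (m⁻²·s²) · (kg⁻¹·m⁻²·s³·A²) = kg⁻¹·m⁻⁴·s⁵·A²·mol⁻².
Right side:
  Sv = J/kg (equivalent dose = energy per mass),
      = m²·s⁻².
  So Sv⁻¹ = m⁻²·s².
  W = J/s (power = energy per time),
      = kg·m²·s⁻³.
  So W⁻¹ = kg⁻¹·m⁻²·s³.
  S = 1/Ω (conductance is reciprocal resistance),
      = kg⁻¹·m⁻²·s³·A².
  V = W/A (potential = power per current),
      = kg·m²·s⁻³·A⁻¹.
  Combining: A·mol⁻²·Sv⁻¹·W⁻¹·S·V = A · mol⁻² · (m⁻²·s²) · (kg⁻¹·m⁻²·s³) · (kg⁻¹·m⁻²·s³·A²) · (kg·m²·s⁻³·A⁻¹) = kg⁻¹·m⁻⁴·s⁵·A²·mol⁻².
Both reduce to kg⁻¹·m⁻⁴·s⁵·A²·mol⁻².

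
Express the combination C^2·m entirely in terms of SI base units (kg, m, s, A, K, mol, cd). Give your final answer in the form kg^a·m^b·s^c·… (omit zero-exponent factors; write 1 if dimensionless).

m·s²·A²

C = A·s = s·A (charge = current × time).
So C² = s²·A².
Combining: C²·m = (s²·A²) · m = m·s²·A².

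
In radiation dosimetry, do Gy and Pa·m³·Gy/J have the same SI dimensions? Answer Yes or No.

Yes

Left side:
  Gy = m²·s⁻².
Right side:
  Pa = N/m² (pressure = force per area),
      = kg·m⁻¹·s⁻².
  Gy = J/kg (absorbed dose = energy per mass),
      = m²·s⁻².
  J = N·m (work = force × distance),
      = kg·m²·s⁻².
  So J⁻¹ = kg⁻¹·m⁻²·s².
  Combining: Pa·m³·Gy·J⁻¹ = (kg·m⁻¹·s⁻²) · m³ · (m²·s⁻²) · (kg⁻¹·m⁻²·s²) = m²·s⁻².
Both reduce to m²·s⁻².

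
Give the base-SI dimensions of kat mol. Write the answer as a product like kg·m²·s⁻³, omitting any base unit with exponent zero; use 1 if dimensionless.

kat = s⁻¹·mol.
Combining: kat·mol = (s⁻¹·mol) · mol = s⁻¹·mol².

s⁻¹·mol²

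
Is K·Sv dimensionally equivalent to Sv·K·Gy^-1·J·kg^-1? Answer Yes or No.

Yes

Left side:
  Sv = J/kg (equivalent dose = energy per mass),
      = m²·s⁻².
  Combining: K·Sv = K · (m²·s⁻²) = m²·s⁻²·K.
Right side:
  Sv = J/kg (equivalent dose = energy per mass),
      = m²·s⁻².
  Gy = J/kg (absorbed dose = energy per mass),
      = m²·s⁻².
  So Gy⁻¹ = m⁻²·s².
  J = N·m (work = force × distance),
      = kg·m²·s⁻².
  Combining: Sv·K·Gy⁻¹·J·kg⁻¹ = (m²·s⁻²) · K · (m⁻²·s²) · (kg·m²·s⁻²) · kg⁻¹ = m²·s⁻²·K.
Both reduce to m²·s⁻²·K.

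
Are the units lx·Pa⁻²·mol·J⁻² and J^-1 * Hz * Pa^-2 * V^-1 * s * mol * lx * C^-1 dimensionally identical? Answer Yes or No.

Left side:
  lx = m⁻²·cd.
  Pa = kg·m⁻¹·s⁻².
  So Pa⁻² = kg⁻²·m²·s⁴.
  J = kg·m²·s⁻².
  So J⁻² = kg⁻²·m⁻⁴·s⁴.
  Combining: lx·Pa⁻²·mol·J⁻² = (m⁻²·cd) · (kg⁻²·m²·s⁴) · mol · (kg⁻²·m⁻⁴·s⁴) = kg⁻⁴·m⁻⁴·s⁸·mol·cd.
Right side:
  J = N·m (work = force × distance),
      = kg·m²·s⁻².
  So J⁻¹ = kg⁻¹·m⁻²·s².
  Hz = 1/s = s⁻¹ (frequency is cycles per second).
  Pa = N/m² (pressure = force per area),
      = kg·m⁻¹·s⁻².
  So Pa⁻² = kg⁻²·m²·s⁴.
  V = W/A (potential = power per current),
      = kg·m²·s⁻³·A⁻¹.
  So V⁻¹ = kg⁻¹·m⁻²·s³·A.
  lx = lm/m² (illuminance = luminous flux per area),
      = m⁻²·cd.
  C = A·s = s·A (charge = current × time).
  So C⁻¹ = s⁻¹·A⁻¹.
  Combining: J⁻¹·Hz·Pa⁻²·V⁻¹·s·mol·lx·C⁻¹ = (kg⁻¹·m⁻²·s²) · s⁻¹ · (kg⁻²·m²·s⁴) · (kg⁻¹·m⁻²·s³·A) · s · mol · (m⁻²·cd) · (s⁻¹·A⁻¹) = kg⁻⁴·m⁻⁴·s⁸·mol·cd.
Both reduce to kg⁻⁴·m⁻⁴·s⁸·mol·cd.

Yes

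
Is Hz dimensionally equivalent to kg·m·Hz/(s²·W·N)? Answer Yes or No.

Left side:
  Hz = s⁻¹.
Right side:
  Hz = 1/s = s⁻¹ (frequency is cycles per second).
  W = J/s (power = energy per time),
      = kg·m²·s⁻³.
  So W⁻¹ = kg⁻¹·m⁻²·s³.
  N = kg·m/s² = kg·m·s⁻² (force = mass × acceleration).
  So N⁻¹ = kg⁻¹·m⁻¹·s².
  Combining: kg·m·Hz·s⁻²·W⁻¹·N⁻¹ = kg · m · s⁻¹ · s⁻² · (kg⁻¹·m⁻²·s³) · (kg⁻¹·m⁻¹·s²) = kg⁻¹·m⁻²·s².
Left is s⁻¹; right is kg⁻¹·m⁻²·s² — different.

No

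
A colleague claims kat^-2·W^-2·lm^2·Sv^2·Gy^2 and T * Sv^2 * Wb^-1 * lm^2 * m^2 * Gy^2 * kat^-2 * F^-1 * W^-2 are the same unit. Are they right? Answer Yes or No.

Left side:
  kat = mol/s = s⁻¹·mol (catalytic activity).
  So kat⁻² = s²·mol⁻².
  W = J/s (power = energy per time),
      = kg·m²·s⁻³.
  So W⁻² = kg⁻²·m⁻⁴·s⁶.
  lm = cd·sr = cd (luminous flux; sr is dimensionless).
  So lm² = cd².
  Sv = J/kg (equivalent dose = energy per mass),
      = m²·s⁻².
  So Sv² = m⁴·s⁻⁴.
  Gy = J/kg (absorbed dose = energy per mass),
      = m²·s⁻².
  So Gy² = m⁴·s⁻⁴.
  Combining: kat⁻²·W⁻²·lm²·Sv²·Gy² = (s²·mol⁻²) · (kg⁻²·m⁻⁴·s⁶) · cd² · (m⁴·s⁻⁴) · (m⁴·s⁻⁴) = kg⁻²·m⁴·mol⁻²·cd².
Right side:
  T = Wb/m² (flux density = flux per area),
      = kg·s⁻²·A⁻¹.
  Sv = J/kg (equivalent dose = energy per mass),
      = m²·s⁻².
  So Sv² = m⁴·s⁻⁴.
  Wb = V·s (flux: a volt is a weber per second),
      = kg·m²·s⁻²·A⁻¹.
  So Wb⁻¹ = kg⁻¹·m⁻²·s²·A.
  lm = cd·sr = cd (luminous flux; sr is dimensionless).
  So lm² = cd².
  Gy = J/kg (absorbed dose = energy per mass),
      = m²·s⁻².
  So Gy² = m⁴·s⁻⁴.
  kat = mol/s = s⁻¹·mol (catalytic activity).
  So kat⁻² = s²·mol⁻².
  F = C/V (capacitance = charge per voltage),
      = A·s/(kg·m²·s⁻³·A⁻¹) (substituting C and V),
      = kg⁻¹·m⁻²·s⁴·A².
  So F⁻¹ = kg·m²·s⁻⁴·A⁻².
  W = J/s (power = energy per time),
      = kg·m²·s⁻³.
  So W⁻² = kg⁻²·m⁻⁴·s⁶.
  Combining: T·Sv²·Wb⁻¹·lm²·m²·Gy²·kat⁻²·F⁻¹·W⁻² = (kg·s⁻²·A⁻¹) · (m⁴·s⁻⁴) · (kg⁻¹·m⁻²·s²·A) · cd² · m² · (m⁴·s⁻⁴) · (s²·mol⁻²) · (kg·m²·s⁻⁴·A⁻²) · (kg⁻²·m⁻⁴·s⁶) = kg⁻¹·m⁶·s⁻⁴·A⁻²·mol⁻²·cd².
Left is kg⁻²·m⁴·mol⁻²·cd²; right is kg⁻¹·m⁶·s⁻⁴·A⁻²·mol⁻²·cd² — different.

No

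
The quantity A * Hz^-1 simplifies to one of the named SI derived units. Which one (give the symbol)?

C

Hz = 1/s = s⁻¹ (frequency is cycles per second).
So Hz⁻¹ = s.
Combining: A·Hz⁻¹ = A · s = s·A.
s·A is the base-SI form of the coulomb.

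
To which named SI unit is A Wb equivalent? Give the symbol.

J

Wb = V·s (flux: a volt is a weber per second),
    = kg·m²·s⁻²·A⁻¹.
Combining: A·Wb = A · (kg·m²·s⁻²·A⁻¹) = kg·m²·s⁻².
kg·m²·s⁻² is the base-SI form of the joule.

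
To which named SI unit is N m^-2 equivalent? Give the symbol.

N = kg·m/s² = kg·m·s⁻² (force = mass × acceleration).
Combining: N·m⁻² = (kg·m·s⁻²) · m⁻² = kg·m⁻¹·s⁻².
kg·m⁻¹·s⁻² is the base-SI form of the pascal.

Pa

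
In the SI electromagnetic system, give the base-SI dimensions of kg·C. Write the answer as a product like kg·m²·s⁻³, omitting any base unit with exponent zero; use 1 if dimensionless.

kg·s·A

C = A·s = s·A (charge = current × time).
Combining: kg·C = kg · (s·A) = kg·s·A.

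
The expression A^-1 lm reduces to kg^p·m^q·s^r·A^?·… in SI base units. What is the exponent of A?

lm = cd·sr = cd (luminous flux; sr is dimensionless).
Combining: A⁻¹·lm = A⁻¹ · cd = A⁻¹·cd.
The exponent of A is -1.

-1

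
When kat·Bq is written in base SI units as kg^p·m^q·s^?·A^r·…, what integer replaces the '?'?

kat = s⁻¹·mol.
Bq = s⁻¹.
Combining: kat·Bq = (s⁻¹·mol) · s⁻¹ = s⁻²·mol.
The exponent of s is -2.

-2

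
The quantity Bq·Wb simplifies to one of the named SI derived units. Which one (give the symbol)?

V

Bq = 1/s = s⁻¹ (activity is decays per second).
Wb = V·s (flux: a volt is a weber per second),
    = kg·m²·s⁻²·A⁻¹.
Combining: Bq·Wb = s⁻¹ · (kg·m²·s⁻²·A⁻¹) = kg·m²·s⁻³·A⁻¹.
kg·m²·s⁻³·A⁻¹ is the base-SI form of the volt.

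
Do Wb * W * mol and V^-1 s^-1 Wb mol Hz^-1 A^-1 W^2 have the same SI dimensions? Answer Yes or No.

Left side:
  Wb = V·s (flux: a volt is a weber per second),
      = kg·m²·s⁻²·A⁻¹.
  W = J/s (power = energy per time),
      = kg·m²·s⁻³.
  Combining: Wb·W·mol = (kg·m²·s⁻²·A⁻¹) · (kg·m²·s⁻³) · mol = kg²·m⁴·s⁻⁵·A⁻¹·mol.
Right side:
  V = W/A (potential = power per current),
      = kg·m²·s⁻³·A⁻¹.
  So V⁻¹ = kg⁻¹·m⁻²·s³·A.
  Wb = V·s (flux: a volt is a weber per second),
      = kg·m²·s⁻²·A⁻¹.
  Hz = 1/s = s⁻¹ (frequency is cycles per second).
  So Hz⁻¹ = s.
  W = J/s (power = energy per time),
      = kg·m²·s⁻³.
  So W² = kg²·m⁴·s⁻⁶.
  Combining: V⁻¹·s⁻¹·Wb·mol·Hz⁻¹·A⁻¹·W² = (kg⁻¹·m⁻²·s³·A) · s⁻¹ · (kg·m²·s⁻²·A⁻¹) · mol · s · A⁻¹ · (kg²·m⁴·s⁻⁶) = kg²·m⁴·s⁻⁵·A⁻¹·mol.
Both reduce to kg²·m⁴·s⁻⁵·A⁻¹·mol.

Yes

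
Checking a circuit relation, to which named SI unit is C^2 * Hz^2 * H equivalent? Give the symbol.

C = A·s = s·A (charge = current × time).
So C² = s²·A².
Hz = 1/s = s⁻¹ (frequency is cycles per second).
So Hz² = s⁻².
H = Wb/A (inductance = flux per current),
    = kg·m²·s⁻²·A⁻².
Combining: C²·Hz²·H = (s²·A²) · s⁻² · (kg·m²·s⁻²·A⁻²) = kg·m²·s⁻².
kg·m²·s⁻² is the base-SI form of the joule.

J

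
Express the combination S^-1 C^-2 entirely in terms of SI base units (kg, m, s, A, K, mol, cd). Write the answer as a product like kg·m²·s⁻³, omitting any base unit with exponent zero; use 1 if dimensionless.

S = kg⁻¹·m⁻²·s³·A².
So S⁻¹ = kg·m²·s⁻³·A⁻².
C = s·A.
So C⁻² = s⁻²·A⁻².
Combining: S⁻¹·C⁻² = (kg·m²·s⁻³·A⁻²) · (s⁻²·A⁻²) = kg·m²·s⁻⁵·A⁻⁴.

kg·m²·s⁻⁵·A⁻⁴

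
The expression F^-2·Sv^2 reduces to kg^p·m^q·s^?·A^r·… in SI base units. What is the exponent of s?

-12

F = C/V (capacitance = charge per voltage),
    = A·s/(kg·m²·s⁻³·A⁻¹) (substituting C and V),
    = kg⁻¹·m⁻²·s⁴·A².
So F⁻² = kg²·m⁴·s⁻⁸·A⁻⁴.
Sv = J/kg (equivalent dose = energy per mass),
    = m²·s⁻².
So Sv² = m⁴·s⁻⁴.
Combining: F⁻²·Sv² = (kg²·m⁴·s⁻⁸·A⁻⁴) · (m⁴·s⁻⁴) = kg²·m⁸·s⁻¹²·A⁻⁴.
The exponent of s is -12.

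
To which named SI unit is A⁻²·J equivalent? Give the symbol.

J = kg·m²·s⁻².
Combining: A⁻²·J = A⁻² · (kg·m²·s⁻²) = kg·m²·s⁻²·A⁻².
kg·m²·s⁻²·A⁻² is the base-SI form of the henry.

H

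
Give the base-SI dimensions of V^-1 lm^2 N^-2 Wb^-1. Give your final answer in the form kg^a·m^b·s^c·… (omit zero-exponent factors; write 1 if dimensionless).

kg⁻⁴·m⁻⁶·s⁹·A²·cd²

V = kg·m²·s⁻³·A⁻¹.
So V⁻¹ = kg⁻¹·m⁻²·s³·A.
lm = cd.
So lm² = cd².
N = kg·m·s⁻².
So N⁻² = kg⁻²·m⁻²·s⁴.
Wb = kg·m²·s⁻²·A⁻¹.
So Wb⁻¹ = kg⁻¹·m⁻²·s²·A.
Combining: V⁻¹·lm²·N⁻²·Wb⁻¹ = (kg⁻¹·m⁻²·s³·A) · cd² · (kg⁻²·m⁻²·s⁴) · (kg⁻¹·m⁻²·s²·A) = kg⁻⁴·m⁻⁶·s⁹·A²·cd².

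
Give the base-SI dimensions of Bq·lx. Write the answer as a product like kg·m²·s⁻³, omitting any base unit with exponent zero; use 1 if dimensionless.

m⁻²·s⁻¹·cd

Bq = s⁻¹.
lx = m⁻²·cd.
Combining: Bq·lx = s⁻¹ · (m⁻²·cd) = m⁻²·s⁻¹·cd.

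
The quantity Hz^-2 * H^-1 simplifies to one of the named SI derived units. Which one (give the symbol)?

F

Hz = 1/s = s⁻¹ (frequency is cycles per second).
So Hz⁻² = s².
H = Wb/A (inductance = flux per current),
    = kg·m²·s⁻²·A⁻².
So H⁻¹ = kg⁻¹·m⁻²·s²·A².
Combining: Hz⁻²·H⁻¹ = s² · (kg⁻¹·m⁻²·s²·A²) = kg⁻¹·m⁻²·s⁴·A².
kg⁻¹·m⁻²·s⁴·A² is the base-SI form of the farad.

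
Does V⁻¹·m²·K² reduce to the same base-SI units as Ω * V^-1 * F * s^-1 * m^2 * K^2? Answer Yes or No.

Yes

Left side:
  V = kg·m²·s⁻³·A⁻¹.
  So V⁻¹ = kg⁻¹·m⁻²·s³·A.
  Combining: V⁻¹·m²·K² = (kg⁻¹·m⁻²·s³·A) · m² · K² = kg⁻¹·s³·A·K².
Right side:
  Ω = V/A (resistance = voltage per current),
      = kg·m²·s⁻³·A⁻².
  V = W/A (potential = power per current),
      = kg·m²·s⁻³·A⁻¹.
  So V⁻¹ = kg⁻¹·m⁻²·s³·A.
  F = C/V (capacitance = charge per voltage),
      = A·s/(kg·m²·s⁻³·A⁻¹) (substituting C and V),
      = kg⁻¹·m⁻²·s⁴·A².
  Combining: Ω·V⁻¹·F·s⁻¹·m²·K² = (kg·m²·s⁻³·A⁻²) · (kg⁻¹·m⁻²·s³·A) · (kg⁻¹·m⁻²·s⁴·A²) · s⁻¹ · m² · K² = kg⁻¹·s³·A·K².
Both reduce to kg⁻¹·s³·A·K².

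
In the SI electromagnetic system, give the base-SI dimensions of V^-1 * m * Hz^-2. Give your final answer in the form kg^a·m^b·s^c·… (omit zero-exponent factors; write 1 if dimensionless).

kg⁻¹·m⁻¹·s⁵·A

V = W/A (potential = power per current),
    = kg·m²·s⁻³·A⁻¹.
So V⁻¹ = kg⁻¹·m⁻²·s³·A.
Hz = 1/s = s⁻¹ (frequency is cycles per second).
So Hz⁻² = s².
Combining: V⁻¹·m·Hz⁻² = (kg⁻¹·m⁻²·s³·A) · m · s² = kg⁻¹·m⁻¹·s⁵·A.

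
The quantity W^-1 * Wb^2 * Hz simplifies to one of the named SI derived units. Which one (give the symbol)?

W = J/s (power = energy per time),
    = kg·m²·s⁻³.
So W⁻¹ = kg⁻¹·m⁻²·s³.
Wb = V·s (flux: a volt is a weber per second),
    = kg·m²·s⁻²·A⁻¹.
So Wb² = kg²·m⁴·s⁻⁴·A⁻².
Hz = 1/s = s⁻¹ (frequency is cycles per second).
Combining: W⁻¹·Wb²·Hz = (kg⁻¹·m⁻²·s³) · (kg²·m⁴·s⁻⁴·A⁻²) · s⁻¹ = kg·m²·s⁻²·A⁻².
kg·m²·s⁻²·A⁻² is the base-SI form of the henry.

H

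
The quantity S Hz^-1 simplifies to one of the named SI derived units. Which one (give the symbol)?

S = kg⁻¹·m⁻²·s³·A².
Hz = s⁻¹.
So Hz⁻¹ = s.
Combining: S·Hz⁻¹ = (kg⁻¹·m⁻²·s³·A²) · s = kg⁻¹·m⁻²·s⁴·A².
kg⁻¹·m⁻²·s⁴·A² is the base-SI form of the farad.

F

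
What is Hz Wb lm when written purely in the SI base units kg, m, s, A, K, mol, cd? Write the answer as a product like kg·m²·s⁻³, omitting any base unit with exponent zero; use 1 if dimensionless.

kg·m²·s⁻³·A⁻¹·cd

Hz = s⁻¹.
Wb = kg·m²·s⁻²·A⁻¹.
lm = cd.
Combining: Hz·Wb·lm = s⁻¹ · (kg·m²·s⁻²·A⁻¹) · cd = kg·m²·s⁻³·A⁻¹·cd.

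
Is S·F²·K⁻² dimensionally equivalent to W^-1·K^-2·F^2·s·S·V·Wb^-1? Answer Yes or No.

Left side:
  S = 1/Ω (conductance is reciprocal resistance),
      = kg⁻¹·m⁻²·s³·A².
  F = C/V (capacitance = charge per voltage),
      = A·s/(kg·m²·s⁻³·A⁻¹) (substituting C and V),
      = kg⁻¹·m⁻²·s⁴·A².
  So F² = kg⁻²·m⁻⁴·s⁸·A⁴.
  Combining: S·F²·K⁻² = (kg⁻¹·m⁻²·s³·A²) · (kg⁻²·m⁻⁴·s⁸·A⁴) · K⁻² = kg⁻³·m⁻⁶·s¹¹·A⁶·K⁻².
Right side:
  W = kg·m²·s⁻³.
  So W⁻¹ = kg⁻¹·m⁻²·s³.
  F = kg⁻¹·m⁻²·s⁴·A².
  So F² = kg⁻²·m⁻⁴·s⁸·A⁴.
  S = kg⁻¹·m⁻²·s³·A².
  V = kg·m²·s⁻³·A⁻¹.
  Wb = kg·m²·s⁻²·A⁻¹.
  So Wb⁻¹ = kg⁻¹·m⁻²·s²·A.
  Combining: W⁻¹·K⁻²·F²·s·S·V·Wb⁻¹ = (kg⁻¹·m⁻²·s³) · K⁻² · (kg⁻²·m⁻⁴·s⁸·A⁴) · s · (kg⁻¹·m⁻²·s³·A²) · (kg·m²·s⁻³·A⁻¹) · (kg⁻¹·m⁻²·s²·A) = kg⁻⁴·m⁻⁸·s¹⁴·A⁶·K⁻².
Left is kg⁻³·m⁻⁶·s¹¹·A⁶·K⁻²; right is kg⁻⁴·m⁻⁸·s¹⁴·A⁶·K⁻² — different.

No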